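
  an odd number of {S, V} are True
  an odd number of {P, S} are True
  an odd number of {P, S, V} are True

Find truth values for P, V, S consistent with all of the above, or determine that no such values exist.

P=F; V=F; S=T

{S, V}: 1 true → odd ✓
{P, S}: 1 true → odd ✓
{P, S, V}: 1 true → odd ✓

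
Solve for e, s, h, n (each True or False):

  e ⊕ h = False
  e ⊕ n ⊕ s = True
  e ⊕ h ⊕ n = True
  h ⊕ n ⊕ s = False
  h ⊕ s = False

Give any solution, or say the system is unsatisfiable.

Unsatisfiable

Adding constraints 1, 2, 4 mod 2: every variable appears an even number of times on the left, so the left side is 0.
But the right sides sum to 1 (mod 2). 0 ≠ 1 — the system is inconsistent.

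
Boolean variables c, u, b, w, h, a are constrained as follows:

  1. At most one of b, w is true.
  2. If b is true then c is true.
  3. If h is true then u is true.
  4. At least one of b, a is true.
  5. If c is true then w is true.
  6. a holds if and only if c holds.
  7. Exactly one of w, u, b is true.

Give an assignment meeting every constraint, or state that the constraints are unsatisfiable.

c: True; u: False; b: False; w: True; h: False; a: True

  (1) {b, w}: 1 true — at most one ✓
  (2) b=F ⇒ c: vacuous ✓
  (3) h=F ⇒ u: vacuous ✓
  (4) {b, a}: 1 true — at least one ✓
  (5) c=T ⇒ w: T ✓
  (6) a=T, c=T — same ✓
  (7) {w, u, b}: 1 true — exactly one ✓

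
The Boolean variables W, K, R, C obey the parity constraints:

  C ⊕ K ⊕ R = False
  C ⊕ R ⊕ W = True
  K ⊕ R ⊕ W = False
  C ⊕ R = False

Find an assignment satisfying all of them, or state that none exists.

W = True, K = False, R = True, C = True

C ⊕ K ⊕ R = T ⊕ F ⊕ T = False ✓
C ⊕ R ⊕ W = T ⊕ T ⊕ T = True ✓
K ⊕ R ⊕ W = F ⊕ T ⊕ T = False ✓
C ⊕ R = T ⊕ T = False ✓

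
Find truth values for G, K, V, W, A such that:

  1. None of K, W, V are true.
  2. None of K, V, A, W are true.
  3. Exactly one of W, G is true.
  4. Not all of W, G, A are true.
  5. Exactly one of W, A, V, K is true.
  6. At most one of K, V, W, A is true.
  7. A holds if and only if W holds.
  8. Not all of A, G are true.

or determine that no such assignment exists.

No satisfying assignment exists.

Case K = True:
  Constraint (1) is violated (K=T) — contradiction.
Case K = False:
  (1) forces W = False.
  (1) forces V = False.
  (2) forces A = False.
  Constraint (5) is violated (W=F, A=F, V=F, K=F) — contradiction.
Both cases fail — unsatisfiable.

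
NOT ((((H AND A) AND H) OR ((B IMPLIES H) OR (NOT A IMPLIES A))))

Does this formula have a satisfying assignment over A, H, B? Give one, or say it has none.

A: False; H: False; B: True

  NOT ((((H AND A) AND H) OR ((B IMPLIES H) OR (NOT A IMPLIES A)))) = True
    ((H AND A) AND H) OR ((B IMPLIES H) OR (NOT A IMPLIES A)) = False
      (H AND A) AND H = False
        H AND A = False
      (B IMPLIES H) OR (NOT A IMPLIES A) = False
        B IMPLIES H = False
        NOT A IMPLIES A = False
          NOT A = True
The formula evaluates to True.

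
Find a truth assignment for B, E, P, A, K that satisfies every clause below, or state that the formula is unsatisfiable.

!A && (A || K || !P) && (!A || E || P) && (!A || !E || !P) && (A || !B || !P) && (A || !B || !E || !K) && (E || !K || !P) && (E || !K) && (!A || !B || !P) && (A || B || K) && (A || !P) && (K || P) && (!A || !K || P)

B = False, E = True, P = False, A = False, K = True

Unit clause (!A) forces A = False.
In (A || !P) only !P is left, so P = False.
In (K || P) only K is left, so K = True.
In (E || !K) only E is left, so E = True.
In (A || !B || !E || !K) only !B is left, so B = False.
All clauses satisfied.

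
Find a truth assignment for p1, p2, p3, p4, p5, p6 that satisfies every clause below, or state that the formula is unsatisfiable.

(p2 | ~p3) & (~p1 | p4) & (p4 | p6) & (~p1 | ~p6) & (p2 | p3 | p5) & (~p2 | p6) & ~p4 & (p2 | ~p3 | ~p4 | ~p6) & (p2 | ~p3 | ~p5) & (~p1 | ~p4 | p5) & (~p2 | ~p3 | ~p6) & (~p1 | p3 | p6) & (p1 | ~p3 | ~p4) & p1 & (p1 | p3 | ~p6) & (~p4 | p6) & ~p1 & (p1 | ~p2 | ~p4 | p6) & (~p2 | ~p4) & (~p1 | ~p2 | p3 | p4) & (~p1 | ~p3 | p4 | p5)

No satisfying assignment exists.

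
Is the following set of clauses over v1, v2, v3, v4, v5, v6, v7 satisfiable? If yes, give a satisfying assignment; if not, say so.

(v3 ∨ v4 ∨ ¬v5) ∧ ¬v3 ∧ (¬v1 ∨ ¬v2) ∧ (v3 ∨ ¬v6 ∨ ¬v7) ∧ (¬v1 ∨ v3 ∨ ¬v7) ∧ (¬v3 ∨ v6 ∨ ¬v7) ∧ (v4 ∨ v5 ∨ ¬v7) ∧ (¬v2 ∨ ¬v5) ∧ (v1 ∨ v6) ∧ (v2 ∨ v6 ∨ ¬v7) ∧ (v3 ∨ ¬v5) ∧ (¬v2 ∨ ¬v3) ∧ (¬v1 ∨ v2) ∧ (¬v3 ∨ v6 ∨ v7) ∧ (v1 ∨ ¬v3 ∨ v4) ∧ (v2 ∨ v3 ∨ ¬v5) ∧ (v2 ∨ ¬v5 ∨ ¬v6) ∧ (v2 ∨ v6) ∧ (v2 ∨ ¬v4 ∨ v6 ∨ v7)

Unit clause (¬v3) forces v3 = False.
In (v3 ∨ ¬v5) only ¬v5 is left, so v5 = False.
Set v1 = False.
  then (v1 ∨ v6) forces v6 = True.
  then (v3 ∨ ¬v6 ∨ ¬v7) forces v7 = False.
Set v2 = False.
Set v4 = False.
All clauses satisfied.

v1=F, v2=F, v3=F, v4=F, v5=F, v6=T, v7=F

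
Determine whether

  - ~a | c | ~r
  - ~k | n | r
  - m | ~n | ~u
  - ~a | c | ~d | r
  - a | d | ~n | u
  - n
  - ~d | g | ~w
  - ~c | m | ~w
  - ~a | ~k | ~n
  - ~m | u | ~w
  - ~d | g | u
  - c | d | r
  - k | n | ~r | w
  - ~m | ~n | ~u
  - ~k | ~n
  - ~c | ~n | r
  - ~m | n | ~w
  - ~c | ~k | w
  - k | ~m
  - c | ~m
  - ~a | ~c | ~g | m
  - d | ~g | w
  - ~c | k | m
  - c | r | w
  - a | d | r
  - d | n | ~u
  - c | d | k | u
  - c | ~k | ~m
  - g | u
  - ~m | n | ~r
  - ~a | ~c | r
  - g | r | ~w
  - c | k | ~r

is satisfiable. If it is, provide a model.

a: False, c: False, k: False, g: True, u: False, w: True, n: True, m: False, r: False, d: True

Unit clause (n) forces n = True.
In (~k | ~n) only ~k is left, so k = False.
In (k | ~m) only ~m is left, so m = False.
In (~c | k | m) only ~c is left, so c = False.
In (c | k | ~r) only ~r is left, so r = False.
In (m | ~n | ~u) only ~u is left, so u = False.
In (c | d | r) only d is left, so d = True.
In (c | r | w) only w is left, so w = True.
In (g | u) only g is left, so g = True.
In (~a | c | ~d | r) only ~a is left, so a = False.
All clauses satisfied.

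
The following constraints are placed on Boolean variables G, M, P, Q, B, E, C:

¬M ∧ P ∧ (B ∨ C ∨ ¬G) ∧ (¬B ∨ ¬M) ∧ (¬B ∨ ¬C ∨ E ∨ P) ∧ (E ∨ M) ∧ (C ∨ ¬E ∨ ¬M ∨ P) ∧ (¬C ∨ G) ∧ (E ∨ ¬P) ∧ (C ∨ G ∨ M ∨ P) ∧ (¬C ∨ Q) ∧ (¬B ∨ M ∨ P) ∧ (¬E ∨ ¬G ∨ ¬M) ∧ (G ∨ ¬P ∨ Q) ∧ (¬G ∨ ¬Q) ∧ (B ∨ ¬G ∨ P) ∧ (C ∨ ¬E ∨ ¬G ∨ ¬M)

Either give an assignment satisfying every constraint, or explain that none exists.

G = False, M = False, P = True, Q = True, B = True, E = True, C = False

Unit clause (¬M) forces M = False.
Unit clause (P) forces P = True.
In (E ∨ M) only E is left, so E = True.
Set G = False.
  then (¬C ∨ G) forces C = False.
  then (G ∨ ¬P ∨ Q) forces Q = True.
Set B = True.
All clauses satisfied.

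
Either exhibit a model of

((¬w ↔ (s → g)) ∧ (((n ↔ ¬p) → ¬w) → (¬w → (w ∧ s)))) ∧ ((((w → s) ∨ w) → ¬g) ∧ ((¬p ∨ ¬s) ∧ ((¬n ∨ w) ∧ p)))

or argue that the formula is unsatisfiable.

Case w = True: the formula simplifies to ¬((s → g)) ∧ (¬g ∧ ((¬p ∨ ¬s) ∧ p)).
  s = True: simplifies to ¬g ∧ (¬g ∧ (¬p ∧ p)).
    p = True: the conjunct ¬p is False.
    p = False: the conjunct p is False.
  s = False: the conjunct ¬((s → g)) becomes ¬((False → g)) = False.
Case w = False: the conjunct ((n ↔ ¬p) → ¬w) → (¬w → (w ∧ s)) becomes ((n ↔ ¬p) → True) → (True → False) = False.
Both cases fail — unsatisfiable.

No satisfying assignment exists.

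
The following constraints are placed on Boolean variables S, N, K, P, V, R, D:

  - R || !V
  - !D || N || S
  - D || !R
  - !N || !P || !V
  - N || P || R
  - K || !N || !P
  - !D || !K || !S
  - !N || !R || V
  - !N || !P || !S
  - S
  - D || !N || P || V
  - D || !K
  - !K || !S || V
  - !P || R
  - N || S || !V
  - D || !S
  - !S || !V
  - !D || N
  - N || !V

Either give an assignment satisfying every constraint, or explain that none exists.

S = True, N = True, K = False, P = False, V = False, R = False, D = True

Unit clause (S) forces S = True.
In (D || !S) only D is left, so D = True.
In (!S || !V) only !V is left, so V = False.
In (!D || N) only N is left, so N = True.
In (!D || !K || !S) only !K is left, so K = False.
In (!N || !R || V) only !R is left, so R = False.
In (!N || !P || !S) only !P is left, so P = False.
All clauses satisfied.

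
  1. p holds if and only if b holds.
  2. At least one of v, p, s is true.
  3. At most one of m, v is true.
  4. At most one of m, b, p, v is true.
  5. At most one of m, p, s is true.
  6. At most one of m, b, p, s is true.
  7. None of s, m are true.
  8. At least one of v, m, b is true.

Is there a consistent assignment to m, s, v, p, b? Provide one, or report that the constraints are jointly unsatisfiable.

m: False; s: False; v: True; p: False; b: False

  (1) p=F, b=F — same ✓
  (2) {v, p, s}: 1 true — at least one ✓
  (3) {m, v}: 1 true — at most one ✓
  (4) {m, b, p, v}: 1 true — at most one ✓
  (5) {m, p, s}: 0 true — at most one ✓
  (6) {m, b, p, s}: 0 true — at most one ✓
  (7) {s, m}: 0 true — none ✓
  (8) {v, m, b}: 1 true — at least one ✓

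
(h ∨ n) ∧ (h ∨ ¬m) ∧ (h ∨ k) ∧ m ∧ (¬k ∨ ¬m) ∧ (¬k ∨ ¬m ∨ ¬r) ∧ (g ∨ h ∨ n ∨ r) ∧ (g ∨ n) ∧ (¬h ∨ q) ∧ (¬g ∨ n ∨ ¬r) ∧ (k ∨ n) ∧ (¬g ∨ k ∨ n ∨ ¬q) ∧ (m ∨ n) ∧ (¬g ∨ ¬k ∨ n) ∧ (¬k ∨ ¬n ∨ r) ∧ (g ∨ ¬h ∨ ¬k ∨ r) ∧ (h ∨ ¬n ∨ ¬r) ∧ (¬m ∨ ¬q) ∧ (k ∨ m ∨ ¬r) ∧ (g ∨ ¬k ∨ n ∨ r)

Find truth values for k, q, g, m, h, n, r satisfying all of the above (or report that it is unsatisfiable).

Case q = True:
  (m) forces m = True.
  Clause (¬m ∨ ¬q) is falsified — contradiction.
Case q = False:
  (m) forces m = True.
  (h ∨ ¬m) forces h = True.
  Clause (¬h ∨ q) is falsified — contradiction.
Both cases fail, so the formula is unsatisfiable.

UNSATISFIABLE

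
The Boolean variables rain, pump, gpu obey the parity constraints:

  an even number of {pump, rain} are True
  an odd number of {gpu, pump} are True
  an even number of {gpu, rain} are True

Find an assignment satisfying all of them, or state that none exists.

Adding constraints 1, 2, 3 mod 2: every variable appears an even number of times on the left, so the left side is 0.
But the right sides sum to 1 (mod 2). 0 ≠ 1 — the system is inconsistent.

No satisfying assignment exists.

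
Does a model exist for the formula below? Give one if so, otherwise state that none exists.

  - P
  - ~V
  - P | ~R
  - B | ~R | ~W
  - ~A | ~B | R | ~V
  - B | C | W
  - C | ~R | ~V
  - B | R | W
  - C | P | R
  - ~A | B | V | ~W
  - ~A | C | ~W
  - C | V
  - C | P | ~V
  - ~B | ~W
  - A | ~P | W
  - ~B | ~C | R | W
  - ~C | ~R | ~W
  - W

Unit clause (P) forces P = True.
Unit clause (~V) forces V = False.
In (C | V) only C is left, so C = True.
Unit clause (W) forces W = True.
In (~B | ~W) only ~B is left, so B = False.
In (~C | ~R | ~W) only ~R is left, so R = False.
In (~A | B | V | ~W) only ~A is left, so A = False.
All clauses satisfied.

V: False, C: True, B: False, P: True, W: True, A: False, R: False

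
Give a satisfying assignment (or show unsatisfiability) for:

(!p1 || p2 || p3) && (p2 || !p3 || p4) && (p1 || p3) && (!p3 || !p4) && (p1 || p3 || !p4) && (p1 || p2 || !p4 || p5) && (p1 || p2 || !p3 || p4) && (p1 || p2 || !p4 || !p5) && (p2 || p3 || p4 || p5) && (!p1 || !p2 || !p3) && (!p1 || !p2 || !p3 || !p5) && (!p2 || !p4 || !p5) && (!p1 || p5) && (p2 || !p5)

p1: False, p2: True, p3: True, p4: False, p5: False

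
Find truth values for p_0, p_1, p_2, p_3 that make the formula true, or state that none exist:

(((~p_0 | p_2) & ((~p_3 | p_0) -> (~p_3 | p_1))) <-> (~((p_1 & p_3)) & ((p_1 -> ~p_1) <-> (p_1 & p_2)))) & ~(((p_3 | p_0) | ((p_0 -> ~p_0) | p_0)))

The conjunct ~(((p_3 | p_0) | ((p_0 -> ~p_0) | p_0))) is unsatisfiable on its own:
  p_0=F, p_3=F: evaluates to False.
  p_0=F, p_3=T: evaluates to False.
  p_0=T, p_3=F: evaluates to False.
  p_0=T, p_3=T: evaluates to False.
So the whole conjunction is unsatisfiable.

UNSATISFIABLE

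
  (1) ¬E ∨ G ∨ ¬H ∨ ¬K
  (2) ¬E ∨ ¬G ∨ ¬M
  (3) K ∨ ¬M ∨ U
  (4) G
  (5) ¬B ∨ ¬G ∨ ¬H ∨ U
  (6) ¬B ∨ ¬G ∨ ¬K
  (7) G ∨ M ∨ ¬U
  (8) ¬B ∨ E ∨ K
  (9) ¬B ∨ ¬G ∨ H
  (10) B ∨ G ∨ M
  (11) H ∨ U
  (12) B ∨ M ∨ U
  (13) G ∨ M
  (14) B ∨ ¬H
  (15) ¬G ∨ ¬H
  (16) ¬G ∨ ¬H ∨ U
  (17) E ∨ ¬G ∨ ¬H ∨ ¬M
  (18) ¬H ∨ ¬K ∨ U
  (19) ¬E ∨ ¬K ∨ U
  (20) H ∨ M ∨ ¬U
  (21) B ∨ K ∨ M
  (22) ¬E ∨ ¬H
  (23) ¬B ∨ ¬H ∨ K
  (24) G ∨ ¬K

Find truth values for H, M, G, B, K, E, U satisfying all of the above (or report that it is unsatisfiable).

H: False; M: True; G: True; B: False; K: True; E: False; U: True

Unit clause (G) forces G = True.
In (¬G ∨ ¬H) only ¬H is left, so H = False.
In (¬B ∨ ¬G ∨ H) only ¬B is left, so B = False.
In (H ∨ U) only U is left, so U = True.
In (H ∨ M ∨ ¬U) only M is left, so M = True.
In (¬E ∨ ¬G ∨ ¬M) only ¬E is left, so E = False.
Set K = True.
All clauses satisfied.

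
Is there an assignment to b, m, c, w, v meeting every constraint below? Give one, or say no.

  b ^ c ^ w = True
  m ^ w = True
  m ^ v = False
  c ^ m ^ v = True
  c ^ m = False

b = False, m = True, c = True, w = False, v = True

b ^ c ^ w = F ^ T ^ F = True ✓
m ^ w = T ^ F = True ✓
m ^ v = T ^ T = False ✓
c ^ m ^ v = T ^ T ^ T = True ✓
c ^ m = T ^ T = False ✓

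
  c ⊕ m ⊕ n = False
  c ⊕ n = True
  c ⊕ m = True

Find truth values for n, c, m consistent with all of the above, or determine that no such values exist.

n: True, c: False, m: True

c ⊕ m ⊕ n = F ⊕ T ⊕ T = False ✓
c ⊕ n = F ⊕ T = True ✓
c ⊕ m = F ⊕ T = True ✓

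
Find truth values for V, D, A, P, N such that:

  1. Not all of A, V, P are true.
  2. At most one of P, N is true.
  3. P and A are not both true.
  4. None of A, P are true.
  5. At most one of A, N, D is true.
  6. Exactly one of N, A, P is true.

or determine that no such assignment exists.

V: False; D: False; A: False; P: False; N: True

  (1) {A, V, P}: 0/3 true — not all ✓
  (2) {P, N}: 1 true — at most one ✓
  (3) P=F, A=F — not both ✓
  (4) {A, P}: 0 true — none ✓
  (5) {A, N, D}: 1 true — at most one ✓
  (6) {N, A, P}: 1 true — exactly one ✓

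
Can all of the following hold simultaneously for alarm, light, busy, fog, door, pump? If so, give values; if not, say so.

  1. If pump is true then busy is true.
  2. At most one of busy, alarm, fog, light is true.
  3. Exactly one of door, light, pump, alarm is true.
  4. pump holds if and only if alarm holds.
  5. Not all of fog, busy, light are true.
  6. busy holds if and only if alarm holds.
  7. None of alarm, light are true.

alarm = False; light = False; busy = False; fog = True; door = True; pump = False

  (1) pump=F ⇒ busy: vacuous ✓
  (2) {busy, alarm, fog, light}: 1 true — at most one ✓
  (3) {door, light, pump, alarm}: 1 true — exactly one ✓
  (4) pump=F, alarm=F — same ✓
  (5) {fog, busy, light}: 1/3 true — not all ✓
  (6) busy=F, alarm=F — same ✓
  (7) {alarm, light}: 0 true — none ✓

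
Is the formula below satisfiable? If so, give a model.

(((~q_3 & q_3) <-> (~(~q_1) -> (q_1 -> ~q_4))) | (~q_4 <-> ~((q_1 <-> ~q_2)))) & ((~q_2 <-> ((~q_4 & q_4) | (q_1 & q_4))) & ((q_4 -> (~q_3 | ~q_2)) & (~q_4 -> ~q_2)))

q_1 = True, q_2 = False, q_3 = False, q_4 = True

  ((~q_3 & q_3) <-> (~(~q_1) -> (q_1 -> ~q_4))) | (~q_4 <-> ~((q_1 <-> ~q_2))) = True
    (~q_3 & q_3) <-> (~(~q_1) -> (q_1 -> ~q_4)) = True
      ~q_3 & q_3 = False
        ~q_3 = True
      ~(~q_1) -> (q_1 -> ~q_4) = False
        ~(~q_1) = True
          ~q_1 = False
        q_1 -> ~q_4 = False
          ~q_4 = False
    ~q_4 <-> ~((q_1 <-> ~q_2)) = True
      ~q_4 = False
      ~((q_1 <-> ~q_2)) = False
        q_1 <-> ~q_2 = True
          ~q_2 = True
  (~q_2 <-> ((~q_4 & q_4) | (q_1 & q_4))) & ((q_4 -> (~q_3 | ~q_2)) & (~q_4 -> ~q_2)) = True
    ~q_2 <-> ((~q_4 & q_4) | (q_1 & q_4)) = True
      ~q_2 = True
      (~q_4 & q_4) | (q_1 & q_4) = True
        ~q_4 & q_4 = False
          ~q_4 = False
        q_1 & q_4 = True
    (q_4 -> (~q_3 | ~q_2)) & (~q_4 -> ~q_2) = True
      q_4 -> (~q_3 | ~q_2) = True
        ~q_3 | ~q_2 = True
          ~q_3 = True
          ~q_2 = True
      ~q_4 -> ~q_2 = True
        ~q_4 = False
        ~q_2 = True
Both conjuncts True, so the formula holds.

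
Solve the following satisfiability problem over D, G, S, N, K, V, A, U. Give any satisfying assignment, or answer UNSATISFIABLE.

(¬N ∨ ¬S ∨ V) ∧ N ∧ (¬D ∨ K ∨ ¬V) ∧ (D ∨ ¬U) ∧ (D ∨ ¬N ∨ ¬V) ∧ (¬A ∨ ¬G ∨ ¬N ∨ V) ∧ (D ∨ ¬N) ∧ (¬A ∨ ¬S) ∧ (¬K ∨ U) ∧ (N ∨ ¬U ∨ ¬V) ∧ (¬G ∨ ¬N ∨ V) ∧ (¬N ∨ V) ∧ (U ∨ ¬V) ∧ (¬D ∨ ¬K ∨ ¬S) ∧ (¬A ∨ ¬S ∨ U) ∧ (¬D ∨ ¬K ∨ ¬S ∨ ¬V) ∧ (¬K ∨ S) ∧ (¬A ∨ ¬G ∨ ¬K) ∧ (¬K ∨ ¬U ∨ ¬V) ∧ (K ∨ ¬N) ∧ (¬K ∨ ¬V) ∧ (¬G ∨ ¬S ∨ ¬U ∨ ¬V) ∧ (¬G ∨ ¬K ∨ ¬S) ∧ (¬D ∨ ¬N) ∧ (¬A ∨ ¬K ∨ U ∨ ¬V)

The formula is unsatisfiable.

Case N = True:
  (D ∨ ¬N) forces D = True.
  Clause (¬D ∨ ¬N) is falsified — contradiction.
Case N = False:
  Clause (N) is falsified — contradiction.
Both cases fail, so the formula is unsatisfiable.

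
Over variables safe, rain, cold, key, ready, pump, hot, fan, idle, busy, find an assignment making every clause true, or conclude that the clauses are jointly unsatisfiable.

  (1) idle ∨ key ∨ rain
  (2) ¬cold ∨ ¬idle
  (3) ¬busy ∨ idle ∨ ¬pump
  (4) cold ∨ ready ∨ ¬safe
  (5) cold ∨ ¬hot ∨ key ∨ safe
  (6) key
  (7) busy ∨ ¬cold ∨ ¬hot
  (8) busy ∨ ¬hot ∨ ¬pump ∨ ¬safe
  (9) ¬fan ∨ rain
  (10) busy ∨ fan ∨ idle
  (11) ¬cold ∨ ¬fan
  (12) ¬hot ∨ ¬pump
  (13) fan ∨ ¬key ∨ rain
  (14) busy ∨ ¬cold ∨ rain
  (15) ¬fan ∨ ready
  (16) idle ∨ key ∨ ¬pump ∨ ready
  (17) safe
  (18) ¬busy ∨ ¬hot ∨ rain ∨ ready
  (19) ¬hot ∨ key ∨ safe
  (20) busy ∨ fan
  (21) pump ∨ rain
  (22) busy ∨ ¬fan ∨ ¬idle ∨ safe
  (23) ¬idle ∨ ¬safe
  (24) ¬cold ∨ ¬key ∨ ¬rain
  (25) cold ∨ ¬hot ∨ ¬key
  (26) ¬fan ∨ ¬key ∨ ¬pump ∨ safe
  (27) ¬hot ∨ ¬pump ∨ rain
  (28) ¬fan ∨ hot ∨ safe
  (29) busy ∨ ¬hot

Unit clause (key) forces key = True.
Unit clause (safe) forces safe = True.
In (¬idle ∨ ¬safe) only ¬idle is left, so idle = False.
Try rain = False:
  (¬fan ∨ rain) forces fan = False.
  clause (fan ∨ ¬key ∨ rain) is falsified — backtrack.
So rain = True.
  then (¬cold ∨ ¬key ∨ ¬rain) forces cold = False.
  then (cold ∨ ¬hot ∨ ¬key) forces hot = False.
  then (cold ∨ ready ∨ ¬safe) forces ready = True.
Set pump = False.
Set fan = True.
Set busy = True.
All clauses satisfied.

safe = True; rain = True; cold = False; key = True; ready = True; pump = False; hot = False; fan = True; idle = False; busy = True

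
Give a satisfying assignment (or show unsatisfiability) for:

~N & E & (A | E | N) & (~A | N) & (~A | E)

Unit clause (~N) forces N = False.
Unit clause (E) forces E = True.
In (~A | N) only ~A is left, so A = False.
Check each clause:
  (~N): ~N holds.
  (E): E holds.
  (A | E | N): E holds.
  (~A | N): ~A holds.
  (~A | E): ~A holds.
All clauses satisfied.

E: True, N: False, A: False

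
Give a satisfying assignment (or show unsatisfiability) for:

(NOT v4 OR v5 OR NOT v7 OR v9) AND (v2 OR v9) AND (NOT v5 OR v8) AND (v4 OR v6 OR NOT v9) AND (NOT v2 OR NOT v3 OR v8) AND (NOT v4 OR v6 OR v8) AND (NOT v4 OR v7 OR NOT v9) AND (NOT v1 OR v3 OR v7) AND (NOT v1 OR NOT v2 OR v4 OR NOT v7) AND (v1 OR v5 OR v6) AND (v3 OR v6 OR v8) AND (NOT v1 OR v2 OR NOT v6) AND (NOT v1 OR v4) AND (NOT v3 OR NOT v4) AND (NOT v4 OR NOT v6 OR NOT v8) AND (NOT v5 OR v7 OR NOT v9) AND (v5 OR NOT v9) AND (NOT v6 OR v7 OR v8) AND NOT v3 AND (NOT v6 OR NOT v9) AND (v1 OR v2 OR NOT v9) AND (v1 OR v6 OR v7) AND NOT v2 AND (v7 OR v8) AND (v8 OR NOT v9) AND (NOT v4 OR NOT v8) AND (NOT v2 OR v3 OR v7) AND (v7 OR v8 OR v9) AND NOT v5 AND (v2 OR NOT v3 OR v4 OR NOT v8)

The formula is unsatisfiable.

Case v2 = True:
  Clause (NOT v2) is falsified — contradiction.
Case v2 = False:
  (v2 OR v9) forces v9 = True.
  (v5 OR NOT v9) forces v5 = True.
  Clause (NOT v5) is falsified — contradiction.
Both cases fail, so the formula is unsatisfiable.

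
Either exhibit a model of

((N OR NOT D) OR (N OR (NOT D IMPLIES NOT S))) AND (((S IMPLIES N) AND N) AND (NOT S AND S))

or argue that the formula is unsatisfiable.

No satisfying assignment exists.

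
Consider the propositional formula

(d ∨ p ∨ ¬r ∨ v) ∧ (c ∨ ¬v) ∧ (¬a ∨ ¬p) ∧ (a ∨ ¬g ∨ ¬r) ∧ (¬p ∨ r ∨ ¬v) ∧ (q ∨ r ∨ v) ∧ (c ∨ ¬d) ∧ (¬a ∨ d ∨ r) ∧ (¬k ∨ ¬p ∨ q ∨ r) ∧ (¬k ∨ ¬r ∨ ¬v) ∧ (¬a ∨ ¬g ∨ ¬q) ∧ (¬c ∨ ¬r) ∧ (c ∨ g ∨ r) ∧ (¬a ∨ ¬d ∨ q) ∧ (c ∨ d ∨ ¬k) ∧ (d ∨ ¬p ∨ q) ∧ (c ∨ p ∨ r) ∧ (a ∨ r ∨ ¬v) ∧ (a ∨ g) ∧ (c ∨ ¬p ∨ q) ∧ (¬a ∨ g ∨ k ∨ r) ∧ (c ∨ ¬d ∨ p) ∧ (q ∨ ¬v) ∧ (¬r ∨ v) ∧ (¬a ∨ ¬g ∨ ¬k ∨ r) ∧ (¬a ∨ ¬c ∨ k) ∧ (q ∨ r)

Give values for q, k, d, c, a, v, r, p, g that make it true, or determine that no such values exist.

Set q = True.
Set k = False.
Set d = True.
  then (c ∨ ¬d) forces c = True.
  then (¬c ∨ ¬r) forces r = False.
  then (¬a ∨ ¬c ∨ k) forces a = False.
  then (a ∨ r ∨ ¬v) forces v = False.
  then (a ∨ g) forces g = True.
Set p = True.
All clauses satisfied.

q = True; k = False; d = True; c = True; a = False; v = False; r = False; p = True; g = True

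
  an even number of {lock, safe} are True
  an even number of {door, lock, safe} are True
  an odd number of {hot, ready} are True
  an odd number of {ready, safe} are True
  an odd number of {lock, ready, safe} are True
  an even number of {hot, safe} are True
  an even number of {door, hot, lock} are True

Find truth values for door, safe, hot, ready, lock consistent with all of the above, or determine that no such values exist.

door = False, safe = False, hot = False, ready = True, lock = False

{lock, safe}: 0 true → even ✓
{door, lock, safe}: 0 true → even ✓
{hot, ready}: 1 true → odd ✓
{ready, safe}: 1 true → odd ✓
{lock, ready, safe}: 1 true → odd ✓
{hot, safe}: 0 true → even ✓
{door, hot, lock}: 0 true → even ✓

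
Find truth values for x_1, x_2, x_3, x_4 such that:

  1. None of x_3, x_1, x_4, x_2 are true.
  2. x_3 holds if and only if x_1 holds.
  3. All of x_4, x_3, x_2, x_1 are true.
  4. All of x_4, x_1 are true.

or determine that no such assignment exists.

Unsatisfiable

Case x_1 = True:
  Constraint (1) is violated (x_1=T) — contradiction.
Case x_1 = False:
  Constraint (3) is violated (x_1=F) — contradiction.
Both cases fail — unsatisfiable.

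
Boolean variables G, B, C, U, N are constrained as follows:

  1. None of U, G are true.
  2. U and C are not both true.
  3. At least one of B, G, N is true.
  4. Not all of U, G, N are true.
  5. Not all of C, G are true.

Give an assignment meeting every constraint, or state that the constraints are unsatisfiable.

G=F, B=F, C=F, U=F, N=T

  (1) {U, G}: 0 true — none ✓
  (2) U=F, C=F — not both ✓
  (3) {B, G, N}: 1 true — at least one ✓
  (4) {U, G, N}: 1/3 true — not all ✓
  (5) {C, G}: 0/2 true — not all ✓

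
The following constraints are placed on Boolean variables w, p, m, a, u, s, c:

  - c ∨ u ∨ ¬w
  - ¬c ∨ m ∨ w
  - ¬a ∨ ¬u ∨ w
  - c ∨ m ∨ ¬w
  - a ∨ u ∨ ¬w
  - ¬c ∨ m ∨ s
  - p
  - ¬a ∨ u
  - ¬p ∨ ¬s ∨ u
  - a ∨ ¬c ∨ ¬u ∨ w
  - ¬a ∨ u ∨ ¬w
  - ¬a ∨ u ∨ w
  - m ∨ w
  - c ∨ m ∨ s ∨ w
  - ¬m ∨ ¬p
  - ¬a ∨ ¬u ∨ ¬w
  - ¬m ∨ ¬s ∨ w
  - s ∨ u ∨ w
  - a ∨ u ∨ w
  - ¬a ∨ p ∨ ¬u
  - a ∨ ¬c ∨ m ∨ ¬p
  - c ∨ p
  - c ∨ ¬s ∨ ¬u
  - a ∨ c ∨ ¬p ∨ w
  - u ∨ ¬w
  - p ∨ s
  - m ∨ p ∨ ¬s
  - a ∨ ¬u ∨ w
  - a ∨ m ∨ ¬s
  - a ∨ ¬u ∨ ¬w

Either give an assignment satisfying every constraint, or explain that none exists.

Case p = True:
  (¬m ∨ ¬p) forces m = False.
  (m ∨ w) forces w = True.
  (c ∨ m ∨ ¬w) forces c = True.
  (¬c ∨ m ∨ s) forces s = True.
  (¬p ∨ ¬s ∨ u) forces u = True.
  (¬a ∨ ¬u ∨ ¬w) forces a = False.
  Clause (a ∨ ¬c ∨ m ∨ ¬p) is falsified — contradiction.
Case p = False:
  Clause (p) is falsified — contradiction.
Both cases fail, so the formula is unsatisfiable.

No satisfying assignment exists.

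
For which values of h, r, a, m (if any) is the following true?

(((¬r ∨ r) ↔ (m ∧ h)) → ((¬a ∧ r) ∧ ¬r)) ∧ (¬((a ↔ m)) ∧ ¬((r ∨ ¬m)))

h = False; r = False; a = False; m = True

  ((¬r ∨ r) ↔ (m ∧ h)) → ((¬a ∧ r) ∧ ¬r) = True
    (¬r ∨ r) ↔ (m ∧ h) = False
      ¬r ∨ r = True
        ¬r = True
      m ∧ h = False
    (¬a ∧ r) ∧ ¬r = False
      ¬a ∧ r = False
        ¬a = True
      ¬r = True
  ¬((a ↔ m)) ∧ ¬((r ∨ ¬m)) = True
    ¬((a ↔ m)) = True
      a ↔ m = False
    ¬((r ∨ ¬m)) = True
      r ∨ ¬m = False
        ¬m = False
Both conjuncts True, so the formula holds.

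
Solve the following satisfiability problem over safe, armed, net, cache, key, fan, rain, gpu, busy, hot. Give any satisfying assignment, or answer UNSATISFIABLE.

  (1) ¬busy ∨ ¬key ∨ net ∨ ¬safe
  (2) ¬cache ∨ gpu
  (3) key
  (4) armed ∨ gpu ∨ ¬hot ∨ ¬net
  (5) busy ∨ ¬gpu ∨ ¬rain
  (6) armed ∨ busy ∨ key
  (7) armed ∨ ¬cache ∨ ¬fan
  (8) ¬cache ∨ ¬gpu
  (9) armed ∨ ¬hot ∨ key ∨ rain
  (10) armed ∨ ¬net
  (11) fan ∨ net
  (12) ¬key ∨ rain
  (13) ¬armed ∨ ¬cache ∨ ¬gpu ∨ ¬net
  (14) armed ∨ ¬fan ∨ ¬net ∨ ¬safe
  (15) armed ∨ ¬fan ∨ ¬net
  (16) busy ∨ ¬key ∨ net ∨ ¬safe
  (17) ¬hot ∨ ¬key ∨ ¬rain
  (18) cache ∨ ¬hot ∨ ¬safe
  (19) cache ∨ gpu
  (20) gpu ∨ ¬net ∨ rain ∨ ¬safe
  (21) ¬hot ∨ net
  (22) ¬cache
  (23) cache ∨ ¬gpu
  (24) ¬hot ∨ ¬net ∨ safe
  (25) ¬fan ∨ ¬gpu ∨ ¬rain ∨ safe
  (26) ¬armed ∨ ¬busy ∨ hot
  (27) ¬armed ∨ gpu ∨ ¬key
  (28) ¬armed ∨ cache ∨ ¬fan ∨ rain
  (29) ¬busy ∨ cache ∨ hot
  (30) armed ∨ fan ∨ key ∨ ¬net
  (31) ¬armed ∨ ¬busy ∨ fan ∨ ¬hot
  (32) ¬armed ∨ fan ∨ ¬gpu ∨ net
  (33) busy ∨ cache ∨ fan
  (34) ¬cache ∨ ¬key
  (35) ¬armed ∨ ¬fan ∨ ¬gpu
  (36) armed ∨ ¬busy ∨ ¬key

Unsatisfiable — no assignment works.

Case gpu = True:
  (key) forces key = True.
  (¬cache ∨ ¬gpu) forces cache = False.
  Clause (cache ∨ ¬gpu) is falsified — contradiction.
Case gpu = False:
  (¬cache ∨ gpu) forces cache = False.
  Clause (cache ∨ gpu) is falsified — contradiction.
Both cases fail, so the formula is unsatisfiable.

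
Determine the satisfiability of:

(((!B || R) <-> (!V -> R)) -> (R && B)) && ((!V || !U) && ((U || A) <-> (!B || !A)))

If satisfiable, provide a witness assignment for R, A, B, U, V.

R: False, A: True, B: False, U: True, V: False

  ((!B || R) <-> (!V -> R)) -> (R && B) = True
    (!B || R) <-> (!V -> R) = False
      !B || R = True
        !B = True
      !V -> R = False
        !V = True
    R && B = False
  (!V || !U) && ((U || A) <-> (!B || !A)) = True
    !V || !U = True
      !V = True
      !U = False
    (U || A) <-> (!B || !A) = True
      U || A = True
      !B || !A = True
        !B = True
        !A = False
Both conjuncts True, so the formula holds.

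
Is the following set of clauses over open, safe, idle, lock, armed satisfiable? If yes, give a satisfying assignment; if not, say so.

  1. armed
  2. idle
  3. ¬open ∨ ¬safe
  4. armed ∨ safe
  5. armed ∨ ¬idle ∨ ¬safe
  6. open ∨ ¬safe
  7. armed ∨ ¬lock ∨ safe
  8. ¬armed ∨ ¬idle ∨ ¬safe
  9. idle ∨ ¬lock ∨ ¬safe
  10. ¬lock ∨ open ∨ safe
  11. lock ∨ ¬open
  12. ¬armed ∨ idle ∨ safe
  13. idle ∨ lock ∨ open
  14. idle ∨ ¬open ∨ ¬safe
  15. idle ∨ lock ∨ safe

Unit clause (armed) forces armed = True.
Unit clause (idle) forces idle = True.
In (¬armed ∨ ¬idle ∨ ¬safe) only ¬safe is left, so safe = False.
Set open = True.
  then (lock ∨ ¬open) forces lock = True.
All clauses satisfied.

open = True, safe = False, idle = True, lock = True, armed = True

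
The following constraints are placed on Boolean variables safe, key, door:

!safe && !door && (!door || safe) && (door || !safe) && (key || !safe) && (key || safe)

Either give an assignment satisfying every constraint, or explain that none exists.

safe = False, key = True, door = False

Unit clause (!safe) forces safe = False.
Unit clause (!door) forces door = False.
In (key || safe) only key is left, so key = True.
Check each clause:
  (!safe): !safe holds.
  (!door): !door holds.
  (!door || safe): !door holds.
  (door || !safe): !safe holds.
  (key || !safe): key holds.
  (key || safe): key holds.
All clauses satisfied.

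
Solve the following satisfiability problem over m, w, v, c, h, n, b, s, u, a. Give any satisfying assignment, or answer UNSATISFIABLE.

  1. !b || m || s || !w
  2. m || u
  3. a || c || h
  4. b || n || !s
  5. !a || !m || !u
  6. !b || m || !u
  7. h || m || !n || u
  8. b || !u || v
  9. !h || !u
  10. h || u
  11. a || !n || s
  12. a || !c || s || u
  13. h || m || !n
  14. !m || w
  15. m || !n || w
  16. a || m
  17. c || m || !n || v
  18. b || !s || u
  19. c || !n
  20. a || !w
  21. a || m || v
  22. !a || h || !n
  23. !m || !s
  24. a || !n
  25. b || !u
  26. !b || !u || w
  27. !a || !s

m = True, w = True, v = False, c = True, h = True, n = True, b = False, s = False, u = False, a = True

Try m = False:
  (m || u) forces u = True.
  (!b || m || !u) forces b = False.
  clause (b || !u) is falsified — backtrack.
So m = True.
  then (!m || w) forces w = True.
  then (a || !w) forces a = True.
  then (!m || !s) forces s = False.
  then (!a || !m || !u) forces u = False.
  then (h || u) forces h = True.
Set v = False.
Set c = True.
Set n = True.
Set b = False.
All clauses satisfied.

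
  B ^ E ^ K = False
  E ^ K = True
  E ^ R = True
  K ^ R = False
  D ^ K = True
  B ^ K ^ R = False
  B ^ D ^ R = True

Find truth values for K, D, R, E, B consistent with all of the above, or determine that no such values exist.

Adding constraints 1, 3, 6 mod 2: every variable appears an even number of times on the left, so the left side is 0.
But the right sides sum to 1 (mod 2). 0 ≠ 1 — the system is inconsistent.

The formula is unsatisfiable.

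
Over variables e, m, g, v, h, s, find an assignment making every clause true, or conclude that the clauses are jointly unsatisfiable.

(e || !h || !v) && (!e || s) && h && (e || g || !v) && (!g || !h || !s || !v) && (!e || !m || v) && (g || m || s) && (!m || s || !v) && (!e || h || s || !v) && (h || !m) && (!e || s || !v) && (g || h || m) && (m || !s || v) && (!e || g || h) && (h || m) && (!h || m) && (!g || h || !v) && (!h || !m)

Case h = True:
  (!h || m) forces m = True.
  Clause (!h || !m) is falsified — contradiction.
Case h = False:
  Clause (h) is falsified — contradiction.
Both cases fail, so the formula is unsatisfiable.

The formula is unsatisfiable.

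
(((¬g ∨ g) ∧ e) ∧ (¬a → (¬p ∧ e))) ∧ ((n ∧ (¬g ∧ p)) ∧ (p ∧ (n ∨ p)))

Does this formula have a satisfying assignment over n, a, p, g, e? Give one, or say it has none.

n=T; a=T; p=T; g=F; e=T

  ((¬g ∨ g) ∧ e) ∧ (¬a → (¬p ∧ e)) = True
    (¬g ∨ g) ∧ e = True
      ¬g ∨ g = True
        ¬g = True
    ¬a → (¬p ∧ e) = True
      ¬a = False
      ¬p ∧ e = False
        ¬p = False
  (n ∧ (¬g ∧ p)) ∧ (p ∧ (n ∨ p)) = True
    n ∧ (¬g ∧ p) = True
      ¬g ∧ p = True
        ¬g = True
    p ∧ (n ∨ p) = True
      n ∨ p = True
Both conjuncts True, so the formula holds.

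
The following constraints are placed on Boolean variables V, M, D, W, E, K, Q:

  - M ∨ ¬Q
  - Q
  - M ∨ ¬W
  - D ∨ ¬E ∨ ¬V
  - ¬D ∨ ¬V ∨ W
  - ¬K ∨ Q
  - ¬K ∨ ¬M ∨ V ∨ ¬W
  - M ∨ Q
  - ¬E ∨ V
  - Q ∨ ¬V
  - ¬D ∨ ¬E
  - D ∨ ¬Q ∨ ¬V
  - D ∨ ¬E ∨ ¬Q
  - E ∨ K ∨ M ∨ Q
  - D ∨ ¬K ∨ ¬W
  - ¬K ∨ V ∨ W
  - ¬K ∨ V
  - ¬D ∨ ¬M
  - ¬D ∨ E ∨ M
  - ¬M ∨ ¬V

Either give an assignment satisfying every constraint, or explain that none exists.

V=F; M=T; D=F; W=T; E=F; K=F; Q=T

Unit clause (Q) forces Q = True.
In (M ∨ ¬Q) only M is left, so M = True.
In (¬D ∨ ¬M) only ¬D is left, so D = False.
In (¬M ∨ ¬V) only ¬V is left, so V = False.
In (¬E ∨ V) only ¬E is left, so E = False.
In (¬K ∨ V) only ¬K is left, so K = False.
Set W = True.
All clauses satisfied.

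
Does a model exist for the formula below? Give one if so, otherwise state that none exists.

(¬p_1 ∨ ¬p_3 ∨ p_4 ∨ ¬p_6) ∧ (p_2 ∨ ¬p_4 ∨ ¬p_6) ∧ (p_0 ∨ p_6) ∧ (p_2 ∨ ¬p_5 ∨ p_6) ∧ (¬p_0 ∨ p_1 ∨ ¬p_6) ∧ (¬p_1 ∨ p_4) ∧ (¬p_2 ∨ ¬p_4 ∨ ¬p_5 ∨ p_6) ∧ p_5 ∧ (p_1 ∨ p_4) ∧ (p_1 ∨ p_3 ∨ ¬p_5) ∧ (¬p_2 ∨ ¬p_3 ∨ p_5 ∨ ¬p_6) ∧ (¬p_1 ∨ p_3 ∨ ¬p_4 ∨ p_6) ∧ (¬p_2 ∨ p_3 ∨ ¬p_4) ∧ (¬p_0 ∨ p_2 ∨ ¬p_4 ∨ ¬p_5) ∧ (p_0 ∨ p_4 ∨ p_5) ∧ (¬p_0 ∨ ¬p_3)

p_0=F, p_1=T, p_2=T, p_3=T, p_4=T, p_5=T, p_6=T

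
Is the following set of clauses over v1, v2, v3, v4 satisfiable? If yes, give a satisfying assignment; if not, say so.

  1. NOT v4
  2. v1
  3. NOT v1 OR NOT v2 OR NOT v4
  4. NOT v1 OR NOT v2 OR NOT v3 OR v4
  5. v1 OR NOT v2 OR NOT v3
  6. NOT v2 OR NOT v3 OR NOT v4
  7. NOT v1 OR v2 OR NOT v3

Unit clause (NOT v4) forces v4 = False.
Unit clause (v1) forces v1 = True.
Set v2 = True.
  then (NOT v1 OR NOT v2 OR NOT v3 OR v4) forces v3 = False.
Check each clause:
  (NOT v4): NOT v4 holds.
  (v1): v1 holds.
  (NOT v1 OR NOT v2 OR NOT v4): NOT v4 holds.
  (NOT v1 OR NOT v2 OR NOT v3 OR v4): NOT v3 holds.
  (v1 OR NOT v2 OR NOT v3): v1 holds.
  (NOT v2 OR NOT v3 OR NOT v4): NOT v3 holds.
  (NOT v1 OR v2 OR NOT v3): v2 holds.
All clauses satisfied.

v1 = True, v2 = True, v3 = False, v4 = False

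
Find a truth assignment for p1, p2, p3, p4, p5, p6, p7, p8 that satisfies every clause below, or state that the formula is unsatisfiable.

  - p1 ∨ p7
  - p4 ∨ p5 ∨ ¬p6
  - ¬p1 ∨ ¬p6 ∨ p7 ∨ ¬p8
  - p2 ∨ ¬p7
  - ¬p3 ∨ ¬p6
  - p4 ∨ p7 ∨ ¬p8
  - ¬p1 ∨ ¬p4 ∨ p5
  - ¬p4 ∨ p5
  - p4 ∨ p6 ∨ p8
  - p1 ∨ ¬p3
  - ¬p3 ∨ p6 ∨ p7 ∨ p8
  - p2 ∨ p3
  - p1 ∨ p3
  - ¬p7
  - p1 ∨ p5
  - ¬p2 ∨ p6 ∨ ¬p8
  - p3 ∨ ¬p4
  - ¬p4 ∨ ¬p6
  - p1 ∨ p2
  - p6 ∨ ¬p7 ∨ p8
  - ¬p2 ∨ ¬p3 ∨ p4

Unit clause (¬p7) forces p7 = False.
In (p1 ∨ p7) only p1 is left, so p1 = True.
Set p2 = False.
  then (p2 ∨ p3) forces p3 = True.
  then (¬p3 ∨ ¬p6) forces p6 = False.
  then (¬p3 ∨ p6 ∨ p7 ∨ p8) forces p8 = True.
  then (p4 ∨ p7 ∨ ¬p8) forces p4 = True.
  then (¬p1 ∨ ¬p4 ∨ p5) forces p5 = True.
All clauses satisfied.

p1: True; p2: False; p3: True; p4: True; p5: True; p6: False; p7: False; p8: True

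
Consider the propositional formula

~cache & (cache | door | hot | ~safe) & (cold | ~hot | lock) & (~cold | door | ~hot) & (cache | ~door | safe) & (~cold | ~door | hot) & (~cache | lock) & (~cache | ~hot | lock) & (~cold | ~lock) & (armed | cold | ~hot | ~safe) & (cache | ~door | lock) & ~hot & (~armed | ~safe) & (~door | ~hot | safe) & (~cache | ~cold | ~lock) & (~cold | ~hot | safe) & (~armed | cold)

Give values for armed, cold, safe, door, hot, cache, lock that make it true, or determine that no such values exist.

armed = False; cold = False; safe = False; door = False; hot = False; cache = False; lock = False

Unit clause (~cache) forces cache = False.
Unit clause (~hot) forces hot = False.
Set armed = False.
Set cold = False.
Set safe = False.
  then (cache | ~door | safe) forces door = False.
Set lock = False.
All clauses satisfied.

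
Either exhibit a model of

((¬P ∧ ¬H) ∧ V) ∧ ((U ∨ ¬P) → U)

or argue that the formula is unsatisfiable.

U=T; H=F; P=F; V=T

  (¬P ∧ ¬H) ∧ V = True
    ¬P ∧ ¬H = True
      ¬P = True
      ¬H = True
  (U ∨ ¬P) → U = True
    U ∨ ¬P = True
      ¬P = True
Both conjuncts True, so the formula holds.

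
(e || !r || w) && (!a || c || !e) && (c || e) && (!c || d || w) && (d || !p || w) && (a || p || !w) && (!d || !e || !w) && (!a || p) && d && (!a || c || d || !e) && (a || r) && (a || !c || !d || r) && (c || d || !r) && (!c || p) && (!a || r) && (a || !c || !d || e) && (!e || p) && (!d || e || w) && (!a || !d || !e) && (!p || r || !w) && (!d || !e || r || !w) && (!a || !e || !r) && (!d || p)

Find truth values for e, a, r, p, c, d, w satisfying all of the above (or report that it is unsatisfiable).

Unit clause (d) forces d = True.
In (!d || p) only p is left, so p = True.
Set e = False.
  then (c || e) forces c = True.
  then (a || !c || !d || e) forces a = True.
  then (!d || e || w) forces w = True.
  then (!p || r || !w) forces r = True.
All clauses satisfied.

e=F, a=T, r=T, p=T, c=T, d=T, w=T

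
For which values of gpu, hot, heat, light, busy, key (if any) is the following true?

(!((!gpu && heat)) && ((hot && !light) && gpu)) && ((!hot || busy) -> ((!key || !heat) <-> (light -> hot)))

gpu = True, hot = True, heat = True, light = False, busy = False, key = True

  !((!gpu && heat)) && ((hot && !light) && gpu) = True
    !((!gpu && heat)) = True
      !gpu && heat = False
        !gpu = False
    (hot && !light) && gpu = True
      hot && !light = True
        !light = True
  (!hot || busy) -> ((!key || !heat) <-> (light -> hot)) = True
    !hot || busy = False
      !hot = False
    (!key || !heat) <-> (light -> hot) = False
      !key || !heat = False
        !key = False
        !heat = False
      light -> hot = True
Both conjuncts True, so the formula holds.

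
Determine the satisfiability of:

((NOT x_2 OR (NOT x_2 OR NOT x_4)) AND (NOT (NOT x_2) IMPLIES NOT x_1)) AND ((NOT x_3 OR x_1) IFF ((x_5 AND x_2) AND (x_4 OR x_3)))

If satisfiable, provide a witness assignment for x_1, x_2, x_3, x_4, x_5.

x_1 = False, x_2 = False, x_3 = True, x_4 = True, x_5 = False

  (NOT x_2 OR (NOT x_2 OR NOT x_4)) AND (NOT (NOT x_2) IMPLIES NOT x_1) = True
    NOT x_2 OR (NOT x_2 OR NOT x_4) = True
      NOT x_2 = True
      NOT x_2 OR NOT x_4 = True
        NOT x_2 = True
        NOT x_4 = False
    NOT (NOT x_2) IMPLIES NOT x_1 = True
      NOT (NOT x_2) = False
        NOT x_2 = True
      NOT x_1 = True
  (NOT x_3 OR x_1) IFF ((x_5 AND x_2) AND (x_4 OR x_3)) = True
    NOT x_3 OR x_1 = False
      NOT x_3 = False
    (x_5 AND x_2) AND (x_4 OR x_3) = False
      x_5 AND x_2 = False
      x_4 OR x_3 = True
Both conjuncts True, so the formula holds.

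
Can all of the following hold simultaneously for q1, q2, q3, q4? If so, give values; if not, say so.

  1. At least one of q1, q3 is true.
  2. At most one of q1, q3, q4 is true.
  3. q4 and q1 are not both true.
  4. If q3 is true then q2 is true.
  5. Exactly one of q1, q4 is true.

q1: True; q2: True; q3: False; q4: False

  (1) {q1, q3}: 1 true — at least one ✓
  (2) {q1, q3, q4}: 1 true — at most one ✓
  (3) q4=F, q1=T — not both ✓
  (4) q3=F ⇒ q2: vacuous ✓
  (5) {q1, q4}: 1 true — exactly one ✓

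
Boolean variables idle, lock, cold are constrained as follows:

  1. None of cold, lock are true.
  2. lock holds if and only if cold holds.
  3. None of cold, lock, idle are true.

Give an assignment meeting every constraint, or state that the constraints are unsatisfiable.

idle = False, lock = False, cold = False

  (1) {cold, lock}: 0 true — none ✓
  (2) lock=F, cold=F — same ✓
  (3) {cold, lock, idle}: 0 true — none ✓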